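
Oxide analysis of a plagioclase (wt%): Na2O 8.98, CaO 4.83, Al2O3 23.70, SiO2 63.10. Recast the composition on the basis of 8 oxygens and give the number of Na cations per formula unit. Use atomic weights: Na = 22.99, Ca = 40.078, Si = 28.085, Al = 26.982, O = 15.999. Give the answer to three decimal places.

Na2O: 8.98/61.979 = 0.14489 mol → 0.28978 mol Na, 0.14489 mol O.
CaO: 4.83/56.077 = 0.08613 mol → 0.08613 mol Ca, 0.08613 mol O.
Al2O3: 23.70/101.961 = 0.23244 mol → 0.46488 mol Al, 0.69732 mol O.
SiO2: 63.10/60.083 = 1.05021 mol → 1.05021 mol Si, 2.10042 mol O.
Total oxygen = 3.02876 mol. Normalization factor = 8/3.02876 = 2.64134.
Na per 8 O = 0.28978 × 2.64134 = 0.765.

0.765 Na apfu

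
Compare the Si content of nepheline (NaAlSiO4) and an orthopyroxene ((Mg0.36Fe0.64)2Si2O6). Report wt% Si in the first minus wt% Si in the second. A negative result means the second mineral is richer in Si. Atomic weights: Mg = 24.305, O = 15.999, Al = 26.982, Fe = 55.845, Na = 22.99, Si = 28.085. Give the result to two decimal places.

-3.52 percentage points

First mineral: 28.085 g Si in 142.053 g formula = 19.77 wt% Si.
Second mineral: 56.170 g Si in 241.145 g formula = 23.29 wt% Si.
19.77% − 23.29% gives a difference of -3.52 percentage points.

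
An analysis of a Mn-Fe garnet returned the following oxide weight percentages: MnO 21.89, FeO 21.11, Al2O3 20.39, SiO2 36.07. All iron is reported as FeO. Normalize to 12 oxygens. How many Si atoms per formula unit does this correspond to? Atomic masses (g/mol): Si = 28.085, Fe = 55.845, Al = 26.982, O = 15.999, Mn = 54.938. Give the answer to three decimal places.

2.998 Si apfu

21.89 wt% MnO ÷ 70.937 g/mol = 0.30858 mol, giving 0.30858 Mn and 0.30858 O.
21.11 wt% FeO ÷ 71.844 g/mol = 0.29383 mol, giving 0.29383 Fe and 0.29383 O.
20.39 wt% Al2O3 ÷ 101.961 g/mol = 0.19998 mol, giving 0.39996 Al and 0.59994 O.
36.07 wt% SiO2 ÷ 60.083 g/mol = 0.60034 mol, giving 0.60034 Si and 1.20068 O.
Oxygen sums to 2.40303; scaling by 12/2.40303 = 4.99370 puts the formula on 12 O.
Si: 0.60034 × 4.99370 = 2.998 atoms per formula unit.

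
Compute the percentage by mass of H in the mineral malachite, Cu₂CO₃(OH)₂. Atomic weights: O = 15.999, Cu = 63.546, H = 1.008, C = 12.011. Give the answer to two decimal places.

0.91 mass %

M(Cu₂CO₃(OH)₂) = 221.114 g/mol.
H contributes 2 × 1.008 = 2.016 g per mole.
2.016/221.114 = 0.0091 → 0.91%.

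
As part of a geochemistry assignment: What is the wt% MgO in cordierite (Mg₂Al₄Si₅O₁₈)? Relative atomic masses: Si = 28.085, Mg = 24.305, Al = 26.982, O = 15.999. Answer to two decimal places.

13.78 wt%

M(Mg₂Al₄Si₅O₁₈) = 584.945 g/mol; M(MgO) = 40.304 g/mol.
Moles MgO per formula unit = 2 Mg ÷ 1 = 2.0000.
MgO fraction = (2.0000 × 40.304) / 584.945 = 80.608/584.945 = 0.1378.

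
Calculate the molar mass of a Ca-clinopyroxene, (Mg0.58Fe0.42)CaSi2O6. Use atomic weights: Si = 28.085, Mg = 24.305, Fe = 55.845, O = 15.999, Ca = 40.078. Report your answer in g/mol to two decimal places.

229.79 g/mol

Mg: 0.58 × 24.305 = 14.0969
Fe: 0.42 × 55.845 = 23.4549
Ca: 1 × 40.078 = 40.0780
Si: 2 × 28.085 = 56.1700
O: 6 × 15.999 = 95.9940
Summing the contributions gives the formula mass.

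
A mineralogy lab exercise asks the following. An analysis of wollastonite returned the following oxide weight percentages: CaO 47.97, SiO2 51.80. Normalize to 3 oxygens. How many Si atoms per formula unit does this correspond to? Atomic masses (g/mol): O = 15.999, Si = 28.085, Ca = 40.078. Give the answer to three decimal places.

1.003 Si apfu

CaO: 47.97/56.077 = 0.85543 mol → 0.85543 mol Ca, 0.85543 mol O.
SiO2: 51.80/60.083 = 0.86214 mol → 0.86214 mol Si, 1.72428 mol O.
Total oxygen = 2.57971 mol. Normalization factor = 3/2.57971 = 1.16292.
Si per 3 O = 0.86214 × 1.16292 = 1.003.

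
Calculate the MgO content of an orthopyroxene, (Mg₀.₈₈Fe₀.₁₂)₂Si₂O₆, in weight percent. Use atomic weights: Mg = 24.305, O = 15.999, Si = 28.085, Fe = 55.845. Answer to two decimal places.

34.05 wt%

M((Mg₀.₈₈Fe₀.₁₂)₂Si₂O₆) = 208.344 g/mol; M(MgO) = 40.304 g/mol.
Moles MgO per formula unit = 1.76 Mg ÷ 1 = 1.7600.
MgO fraction = (1.7600 × 40.304) / 208.344 = 70.935/208.344 = 0.3405.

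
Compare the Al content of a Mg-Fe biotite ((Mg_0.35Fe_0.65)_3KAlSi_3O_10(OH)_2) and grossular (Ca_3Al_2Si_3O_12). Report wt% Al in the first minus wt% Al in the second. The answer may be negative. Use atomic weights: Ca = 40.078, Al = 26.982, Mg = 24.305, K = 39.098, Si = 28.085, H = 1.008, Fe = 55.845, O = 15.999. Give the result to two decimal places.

-6.34 percentage points

M((Mg_0.35Fe_0.65)_3KAlSi_3O_10(OH)_2) = 478.757 g/mol, so wt% Al = 26.982/478.757 × 100 = 5.64%.
M(Ca_3Al_2Si_3O_12) = 450.441 g/mol, so wt% Al = 53.964/450.441 × 100 = 11.98%.
5.64 − 11.98 = -6.34 pp.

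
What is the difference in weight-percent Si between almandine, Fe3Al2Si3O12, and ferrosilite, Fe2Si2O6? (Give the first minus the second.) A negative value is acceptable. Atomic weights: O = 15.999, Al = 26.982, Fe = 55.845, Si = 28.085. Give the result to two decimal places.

-4.36 percentage points

Si in Fe3Al2Si3O12: molar mass 497.742 g/mol; 3×28.085 = 84.255 g → 16.93 wt%.
Si in Fe2Si2O6: molar mass 263.854 g/mol; 2×28.085 = 56.170 g → 21.29 wt%.
Difference = 16.93 − 21.29 = -4.36 percentage points.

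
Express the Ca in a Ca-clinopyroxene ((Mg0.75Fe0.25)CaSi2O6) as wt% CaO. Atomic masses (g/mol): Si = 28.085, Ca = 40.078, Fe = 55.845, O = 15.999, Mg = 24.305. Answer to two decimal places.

24.99 wt%

M((Mg0.75Fe0.25)CaSi2O6) = 224.432 g/mol; M(CaO) = 56.077 g/mol.
Moles CaO per formula unit = 1 Ca ÷ 1 = 1.0000.
CaO fraction = (1.0000 × 56.077) / 224.432 = 56.077/224.432 = 0.2499.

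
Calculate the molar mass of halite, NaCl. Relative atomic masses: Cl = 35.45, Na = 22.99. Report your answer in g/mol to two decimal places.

M = 1·22.99 + 1·35.45

58.44 g/mol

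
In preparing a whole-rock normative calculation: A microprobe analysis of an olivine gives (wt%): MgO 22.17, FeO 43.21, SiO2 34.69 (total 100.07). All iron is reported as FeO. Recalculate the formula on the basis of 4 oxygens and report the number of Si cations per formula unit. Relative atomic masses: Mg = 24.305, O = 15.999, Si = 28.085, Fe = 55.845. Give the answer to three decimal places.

MgO: 22.17/40.304 = 0.55007 mol → 0.55007 mol Mg, 0.55007 mol O.
FeO: 43.21/71.844 = 0.60144 mol → 0.60144 mol Fe, 0.60144 mol O.
SiO2: 34.69/60.083 = 0.57737 mol → 0.57737 mol Si, 1.15474 mol O.
Total oxygen = 2.30625 mol. Normalization factor = 4/2.30625 = 1.73442.
Si per 4 O = 0.57737 × 1.73442 = 1.001.

1.001 Si apfu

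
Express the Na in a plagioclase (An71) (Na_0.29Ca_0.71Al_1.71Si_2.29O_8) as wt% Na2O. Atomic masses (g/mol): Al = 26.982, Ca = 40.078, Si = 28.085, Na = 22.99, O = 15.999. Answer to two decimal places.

3.29 wt%

Molar mass of Na_0.29Ca_0.71Al_1.71Si_2.29O_8 = 0.29*22.99 + 0.71*40.078 + 1.71*26.982 + 2.29*28.085 + 8*15.999 = 273.568 g/mol.
Each formula unit contains 0.29 Na, equivalent to 0.29/2 = 0.1450 mol Na2O.
M(Na2O) = 2×22.99 + 1×15.999 = 61.979 g/mol.
Mass of Na2O per formula unit = 0.1450 × 61.979 = 8.987 g.
Na2O wt% = 8.987 / 273.568 × 100 = 3.29%.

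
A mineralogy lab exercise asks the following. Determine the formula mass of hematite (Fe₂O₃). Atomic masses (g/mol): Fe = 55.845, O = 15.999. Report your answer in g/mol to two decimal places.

159.69 g/mol

The formula mass is the sum 2*55.845 + 3*15.999.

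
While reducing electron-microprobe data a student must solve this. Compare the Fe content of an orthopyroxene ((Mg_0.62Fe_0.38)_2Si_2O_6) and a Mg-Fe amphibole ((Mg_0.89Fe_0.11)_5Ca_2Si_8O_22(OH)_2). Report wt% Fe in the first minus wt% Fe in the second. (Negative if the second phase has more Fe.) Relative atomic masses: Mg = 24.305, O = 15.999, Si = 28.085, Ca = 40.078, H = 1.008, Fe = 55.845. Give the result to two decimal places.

M((Mg_0.62Fe_0.38)_2Si_2O_6) = 224.744 g/mol, so wt% Fe = 42.442/224.744 × 100 = 18.88%.
M((Mg_0.89Fe_0.11)_5Ca_2Si_8O_22(OH)_2) = 829.700 g/mol, so wt% Fe = 30.715/829.700 × 100 = 3.70%.
18.88 − 3.70 = 15.18 pp.

15.18 percentage points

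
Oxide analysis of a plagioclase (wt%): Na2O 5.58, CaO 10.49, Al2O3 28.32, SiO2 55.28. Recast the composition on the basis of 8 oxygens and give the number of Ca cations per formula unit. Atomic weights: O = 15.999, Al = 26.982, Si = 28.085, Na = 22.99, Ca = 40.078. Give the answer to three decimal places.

0.507 Ca apfu

Na2O: 5.58/61.979 = 0.09003 mol → 0.18006 mol Na, 0.09003 mol O.
CaO: 10.49/56.077 = 0.18706 mol → 0.18706 mol Ca, 0.18706 mol O.
Al2O3: 28.32/101.961 = 0.27775 mol → 0.55550 mol Al, 0.83325 mol O.
SiO2: 55.28/60.083 = 0.92006 mol → 0.92006 mol Si, 1.84012 mol O.
Total oxygen = 2.95046 mol. Normalization factor = 8/2.95046 = 2.71144.
Ca per 8 O = 0.18706 × 2.71144 = 0.507.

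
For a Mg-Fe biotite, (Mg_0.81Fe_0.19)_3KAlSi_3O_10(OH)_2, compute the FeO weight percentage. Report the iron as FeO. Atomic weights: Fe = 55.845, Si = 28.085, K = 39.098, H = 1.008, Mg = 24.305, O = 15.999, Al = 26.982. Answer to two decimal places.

9.41 wt%

M((Mg_0.81Fe_0.19)_3KAlSi_3O_10(OH)_2) = 435.232 g/mol; M(FeO) = 71.844 g/mol.
Moles FeO per formula unit = 0.57 Fe ÷ 1 = 0.5700.
FeO fraction = (0.5700 × 71.844) / 435.232 = 40.951/435.232 = 0.0941.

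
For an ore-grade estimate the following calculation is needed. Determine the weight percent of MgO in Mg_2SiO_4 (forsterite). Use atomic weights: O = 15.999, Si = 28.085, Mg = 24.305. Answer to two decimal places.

57.29 wt%

M(Mg_2SiO_4) = 140.691 g/mol; M(MgO) = 40.304 g/mol.
Moles MgO per formula unit = 2 Mg ÷ 1 = 2.0000.
MgO fraction = (2.0000 × 40.304) / 140.691 = 80.608/140.691 = 0.5729.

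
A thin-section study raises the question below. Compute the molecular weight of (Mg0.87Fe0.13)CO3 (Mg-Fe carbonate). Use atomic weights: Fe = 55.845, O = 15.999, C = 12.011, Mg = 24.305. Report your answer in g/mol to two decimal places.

The formula mass is the sum 0.87*24.305 + 0.13*55.845 + 1*12.011 + 3*15.999.

88.41 g/mol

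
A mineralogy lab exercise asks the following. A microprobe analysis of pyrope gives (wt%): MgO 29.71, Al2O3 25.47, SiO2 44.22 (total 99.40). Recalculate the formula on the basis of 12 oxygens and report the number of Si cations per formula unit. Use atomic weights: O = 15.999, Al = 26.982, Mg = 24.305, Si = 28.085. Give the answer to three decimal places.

29.71 wt% MgO ÷ 40.304 g/mol = 0.73715 mol, giving 0.73715 Mg and 0.73715 O.
25.47 wt% Al2O3 ÷ 101.961 g/mol = 0.24980 mol, giving 0.49960 Al and 0.74940 O.
44.22 wt% SiO2 ÷ 60.083 g/mol = 0.73598 mol, giving 0.73598 Si and 1.47196 O.
Oxygen sums to 2.95851; scaling by 12/2.95851 = 4.05610 puts the formula on 12 O.
Si: 0.73598 × 4.05610 = 2.985 atoms per formula unit.

2.985 Si apfu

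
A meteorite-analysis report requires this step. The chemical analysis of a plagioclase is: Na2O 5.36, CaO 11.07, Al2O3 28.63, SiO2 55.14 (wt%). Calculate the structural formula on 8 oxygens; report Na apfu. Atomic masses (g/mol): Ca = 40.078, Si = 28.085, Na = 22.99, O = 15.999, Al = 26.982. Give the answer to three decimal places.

0.467 Na apfu

Na2O (M=61.979): mol = 0.08648; Na = 0.17296, O = 0.08648.
CaO (M=56.077): mol = 0.19741; Ca = 0.19741, O = 0.19741.
Al2O3 (M=101.961): mol = 0.28079; Al = 0.56158, O = 0.84237.
SiO2 (M=60.083): mol = 0.91773; Si = 0.91773, O = 1.83546.
ΣO = 2.96172; factor = 8/ΣO = 2.70113.
Na apfu = 0.17296 × 2.70113 = 0.467.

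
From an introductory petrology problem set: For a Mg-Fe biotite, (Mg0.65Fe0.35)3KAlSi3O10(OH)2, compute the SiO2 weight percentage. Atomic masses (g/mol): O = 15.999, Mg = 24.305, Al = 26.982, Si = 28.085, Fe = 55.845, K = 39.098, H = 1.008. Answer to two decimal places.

M((Mg0.65Fe0.35)3KAlSi3O10(OH)2) = 450.371 g/mol; M(SiO2) = 60.083 g/mol.
Moles SiO2 per formula unit = 3 Si ÷ 1 = 3.0000.
SiO2 fraction = (3.0000 × 60.083) / 450.371 = 180.249/450.371 = 0.4002.

40.02 wt%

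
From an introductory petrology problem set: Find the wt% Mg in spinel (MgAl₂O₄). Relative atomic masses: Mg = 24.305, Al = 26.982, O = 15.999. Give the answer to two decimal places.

Formula mass = 1*24.305 + 2*26.982 + 4*15.999 = 142.265 g/mol, of which 24.305 g is Mg.
So Mg makes up 24.305/142.265 = 0.1708 of the mass, i.e. 17.08%.

17.08 weight percent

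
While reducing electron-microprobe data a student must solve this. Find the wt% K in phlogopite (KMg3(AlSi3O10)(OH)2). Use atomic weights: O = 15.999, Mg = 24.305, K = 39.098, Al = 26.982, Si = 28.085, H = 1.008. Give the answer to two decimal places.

Formula mass = 1·39.098 + 3·24.305 + 1·26.982 + 3·28.085 + 12·15.999 + 2·1.008 = 417.254 g/mol, of which 39.098 g is K.
So K makes up 39.098/417.254 = 0.0937 of the mass, i.e. 9.37%.

9.37 weight percent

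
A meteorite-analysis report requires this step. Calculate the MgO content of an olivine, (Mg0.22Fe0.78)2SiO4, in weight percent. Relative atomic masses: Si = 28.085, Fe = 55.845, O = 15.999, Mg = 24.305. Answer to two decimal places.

9.34 wt%

Formula mass = 189.893 g/mol.
0.44 Mg → 0.4400 mol MgO per formula unit; M(MgO) = 40.304, so MgO mass = 17.734 g.
17.734/189.893 × 100 = 9.34 wt%.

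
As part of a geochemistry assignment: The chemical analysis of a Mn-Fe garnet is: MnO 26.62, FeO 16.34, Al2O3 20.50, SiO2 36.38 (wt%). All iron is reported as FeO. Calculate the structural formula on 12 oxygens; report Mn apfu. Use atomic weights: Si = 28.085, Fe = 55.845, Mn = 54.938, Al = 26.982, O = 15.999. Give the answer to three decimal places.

MnO: 26.62/70.937 = 0.37526 mol → 0.37526 mol Mn, 0.37526 mol O.
FeO: 16.34/71.844 = 0.22744 mol → 0.22744 mol Fe, 0.22744 mol O.
Al2O3: 20.50/101.961 = 0.20106 mol → 0.40212 mol Al, 0.60318 mol O.
SiO2: 36.38/60.083 = 0.60550 mol → 0.60550 mol Si, 1.21100 mol O.
Total oxygen = 2.41688 mol. Normalization factor = 12/2.41688 = 4.96508.
Mn per 12 O = 0.37526 × 4.96508 = 1.863.

1.863 Mn apfu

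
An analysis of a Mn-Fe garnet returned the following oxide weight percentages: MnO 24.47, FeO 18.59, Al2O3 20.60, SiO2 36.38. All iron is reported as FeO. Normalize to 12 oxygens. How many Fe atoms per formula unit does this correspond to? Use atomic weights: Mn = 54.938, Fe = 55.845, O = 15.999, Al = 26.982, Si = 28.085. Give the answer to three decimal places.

1.283 Fe apfu

MnO: 24.47/70.937 = 0.34495 mol → 0.34495 mol Mn, 0.34495 mol O.
FeO: 18.59/71.844 = 0.25876 mol → 0.25876 mol Fe, 0.25876 mol O.
Al2O3: 20.60/101.961 = 0.20204 mol → 0.40408 mol Al, 0.60612 mol O.
SiO2: 36.38/60.083 = 0.60550 mol → 0.60550 mol Si, 1.21100 mol O.
Total oxygen = 2.42083 mol. Normalization factor = 12/2.42083 = 4.95698.
Fe per 12 O = 0.25876 × 4.95698 = 1.283.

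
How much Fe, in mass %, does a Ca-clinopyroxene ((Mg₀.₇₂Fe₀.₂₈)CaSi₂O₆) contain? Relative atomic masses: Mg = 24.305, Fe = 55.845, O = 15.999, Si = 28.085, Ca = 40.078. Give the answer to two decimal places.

M((Mg₀.₇₂Fe₀.₂₈)CaSi₂O₆) = 225.378 g/mol.
Fe contributes 0.28 × 55.845 = 15.637 g per mole.
15.637/225.378 = 0.0694 → 6.94%.

6.94 mass %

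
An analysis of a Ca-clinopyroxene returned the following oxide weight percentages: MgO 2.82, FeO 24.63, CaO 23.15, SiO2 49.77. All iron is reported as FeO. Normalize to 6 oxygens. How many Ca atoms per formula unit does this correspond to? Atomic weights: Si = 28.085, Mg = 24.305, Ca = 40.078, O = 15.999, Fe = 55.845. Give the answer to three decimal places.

MgO: 2.82/40.304 = 0.06997 mol → 0.06997 mol Mg, 0.06997 mol O.
FeO: 24.63/71.844 = 0.34283 mol → 0.34283 mol Fe, 0.34283 mol O.
CaO: 23.15/56.077 = 0.41283 mol → 0.41283 mol Ca, 0.41283 mol O.
SiO2: 49.77/60.083 = 0.82835 mol → 0.82835 mol Si, 1.65670 mol O.
Total oxygen = 2.48233 mol. Normalization factor = 6/2.48233 = 2.41708.
Ca per 6 O = 0.41283 × 2.41708 = 0.998.

0.998 Ca apfu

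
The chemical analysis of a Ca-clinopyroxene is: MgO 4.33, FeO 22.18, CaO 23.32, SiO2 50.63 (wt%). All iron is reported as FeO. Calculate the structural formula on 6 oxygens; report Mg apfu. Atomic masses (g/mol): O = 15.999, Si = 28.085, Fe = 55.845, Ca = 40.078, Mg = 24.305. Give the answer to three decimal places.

MgO: 4.33/40.304 = 0.10743 mol → 0.10743 mol Mg, 0.10743 mol O.
FeO: 22.18/71.844 = 0.30872 mol → 0.30872 mol Fe, 0.30872 mol O.
CaO: 23.32/56.077 = 0.41586 mol → 0.41586 mol Ca, 0.41586 mol O.
SiO2: 50.63/60.083 = 0.84267 mol → 0.84267 mol Si, 1.68534 mol O.
Total oxygen = 2.51735 mol. Normalization factor = 6/2.51735 = 2.38346.
Mg per 6 O = 0.10743 × 2.38346 = 0.256.

0.256 Mg apfu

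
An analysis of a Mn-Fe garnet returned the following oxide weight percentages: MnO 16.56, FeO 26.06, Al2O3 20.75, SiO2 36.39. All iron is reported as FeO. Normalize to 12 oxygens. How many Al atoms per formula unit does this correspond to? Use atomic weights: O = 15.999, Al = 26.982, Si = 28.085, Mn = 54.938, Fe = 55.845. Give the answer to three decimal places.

16.56 wt% MnO ÷ 70.937 g/mol = 0.23345 mol, giving 0.23345 Mn and 0.23345 O.
26.06 wt% FeO ÷ 71.844 g/mol = 0.36273 mol, giving 0.36273 Fe and 0.36273 O.
20.75 wt% Al2O3 ÷ 101.961 g/mol = 0.20351 mol, giving 0.40702 Al and 0.61053 O.
36.39 wt% SiO2 ÷ 60.083 g/mol = 0.60566 mol, giving 0.60566 Si and 1.21132 O.
Oxygen sums to 2.41803; scaling by 12/2.41803 = 4.96272 puts the formula on 12 O.
Al: 0.40702 × 4.96272 = 2.020 atoms per formula unit.

2.020 Al apfu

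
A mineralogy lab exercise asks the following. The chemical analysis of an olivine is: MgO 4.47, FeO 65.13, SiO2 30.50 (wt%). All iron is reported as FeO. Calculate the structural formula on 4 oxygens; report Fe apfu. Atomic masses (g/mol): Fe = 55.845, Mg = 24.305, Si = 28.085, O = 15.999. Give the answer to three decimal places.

MgO (M=40.304): mol = 0.11091; Mg = 0.11091, O = 0.11091.
FeO (M=71.844): mol = 0.90655; Fe = 0.90655, O = 0.90655.
SiO2 (M=60.083): mol = 0.50763; Si = 0.50763, O = 1.01526.
ΣO = 2.03272; factor = 4/ΣO = 1.96781.
Fe apfu = 0.90655 × 1.96781 = 1.784.

1.784 Fe apfu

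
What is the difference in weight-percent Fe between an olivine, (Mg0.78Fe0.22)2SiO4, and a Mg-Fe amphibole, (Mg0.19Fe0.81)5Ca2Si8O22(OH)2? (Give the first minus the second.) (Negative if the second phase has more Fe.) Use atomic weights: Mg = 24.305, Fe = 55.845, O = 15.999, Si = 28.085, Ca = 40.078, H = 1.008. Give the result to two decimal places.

-8.16 percentage points

M((Mg0.78Fe0.22)2SiO4) = 154.569 g/mol, so wt% Fe = 24.572/154.569 × 100 = 15.90%.
M((Mg0.19Fe0.81)5Ca2Si8O22(OH)2) = 940.090 g/mol, so wt% Fe = 226.172/940.090 × 100 = 24.06%.
15.90 − 24.06 = -8.16 pp.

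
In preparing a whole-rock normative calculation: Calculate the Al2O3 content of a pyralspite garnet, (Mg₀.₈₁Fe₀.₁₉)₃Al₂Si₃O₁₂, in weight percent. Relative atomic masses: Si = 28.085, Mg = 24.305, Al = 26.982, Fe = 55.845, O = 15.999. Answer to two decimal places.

24.21 wt%

Formula mass = 421.100 g/mol.
2 Al → 1.0000 mol Al2O3 per formula unit; M(Al2O3) = 101.961, so Al2O3 mass = 101.961 g.
101.961/421.100 × 100 = 24.21 wt%.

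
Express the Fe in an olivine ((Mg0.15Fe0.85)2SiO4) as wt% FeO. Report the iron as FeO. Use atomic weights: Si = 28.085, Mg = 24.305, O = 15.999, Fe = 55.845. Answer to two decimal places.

62.86 wt%

Formula mass = 194.309 g/mol.
1.70 Fe → 1.7000 mol FeO per formula unit; M(FeO) = 71.844, so FeO mass = 122.135 g.
122.135/194.309 × 100 = 62.86 wt%.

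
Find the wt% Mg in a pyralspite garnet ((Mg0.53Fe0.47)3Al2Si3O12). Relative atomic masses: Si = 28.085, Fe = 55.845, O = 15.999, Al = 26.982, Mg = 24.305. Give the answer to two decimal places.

Molar mass of (Mg0.53Fe0.47)3Al2Si3O12: 1.59*24.305 + 1.41*55.845 + 2*26.982 + 3*28.085 + 12*15.999 = 447.593 g/mol.
Mass of Mg per formula unit: 1.59 × 24.305 = 38.645 g.
Weight fraction Mg = 38.645 / 447.593 = 0.0863.

8.63 wt%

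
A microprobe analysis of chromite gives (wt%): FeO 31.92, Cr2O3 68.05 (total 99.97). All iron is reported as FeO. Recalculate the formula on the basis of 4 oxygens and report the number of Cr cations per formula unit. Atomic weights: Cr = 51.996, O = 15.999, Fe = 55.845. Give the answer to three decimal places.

2.004 Cr apfu

FeO (M=71.844): mol = 0.44430; Fe = 0.44430, O = 0.44430.
Cr2O3 (M=151.989): mol = 0.44773; Cr = 0.89546, O = 1.34319.
ΣO = 1.78749; factor = 4/ΣO = 2.23777.
Cr apfu = 0.89546 × 2.23777 = 2.004.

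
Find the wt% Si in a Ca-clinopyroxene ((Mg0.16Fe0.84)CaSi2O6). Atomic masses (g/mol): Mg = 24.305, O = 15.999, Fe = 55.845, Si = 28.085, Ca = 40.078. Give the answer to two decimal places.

Formula mass = 0.16*24.305 + 0.84*55.845 + 1*40.078 + 2*28.085 + 6*15.999 = 243.041 g/mol, of which 56.170 g is Si.
So Si makes up 56.170/243.041 = 0.2311 of the mass, i.e. 23.11%.

23.11 weight percent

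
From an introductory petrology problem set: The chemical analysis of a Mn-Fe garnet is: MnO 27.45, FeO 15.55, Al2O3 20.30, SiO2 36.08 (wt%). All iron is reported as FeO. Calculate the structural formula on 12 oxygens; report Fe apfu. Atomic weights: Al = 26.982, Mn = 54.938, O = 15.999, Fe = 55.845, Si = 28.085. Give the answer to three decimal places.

MnO (M=70.937): mol = 0.38696; Mn = 0.38696, O = 0.38696.
FeO (M=71.844): mol = 0.21644; Fe = 0.21644, O = 0.21644.
Al2O3 (M=101.961): mol = 0.19910; Al = 0.39820, O = 0.59730.
SiO2 (M=60.083): mol = 0.60050; Si = 0.60050, O = 1.20100.
ΣO = 2.40170; factor = 12/ΣO = 4.99646.
Fe apfu = 0.21644 × 4.99646 = 1.081.

1.081 Fe apfu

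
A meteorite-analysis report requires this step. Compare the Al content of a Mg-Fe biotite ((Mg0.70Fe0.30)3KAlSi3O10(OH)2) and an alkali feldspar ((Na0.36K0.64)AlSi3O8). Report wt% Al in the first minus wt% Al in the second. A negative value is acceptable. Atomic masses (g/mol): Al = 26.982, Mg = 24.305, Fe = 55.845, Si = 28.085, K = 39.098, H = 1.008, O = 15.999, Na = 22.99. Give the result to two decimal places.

M((Mg0.70Fe0.30)3KAlSi3O10(OH)2) = 445.640 g/mol, so wt% Al = 26.982/445.640 × 100 = 6.05%.
M((Na0.36K0.64)AlSi3O8) = 272.528 g/mol, so wt% Al = 26.982/272.528 × 100 = 9.90%.
6.05 − 9.90 = -3.85 pp.

-3.85 percentage points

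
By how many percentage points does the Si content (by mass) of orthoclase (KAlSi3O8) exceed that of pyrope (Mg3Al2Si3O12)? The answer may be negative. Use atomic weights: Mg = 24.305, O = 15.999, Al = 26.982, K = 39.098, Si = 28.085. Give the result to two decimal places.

9.37 percentage points

M(KAlSi3O8) = 278.327 g/mol, so wt% Si = 84.255/278.327 × 100 = 30.27%.
M(Mg3Al2Si3O12) = 403.122 g/mol, so wt% Si = 84.255/403.122 × 100 = 20.90%.
30.27 − 20.90 = 9.37 pp.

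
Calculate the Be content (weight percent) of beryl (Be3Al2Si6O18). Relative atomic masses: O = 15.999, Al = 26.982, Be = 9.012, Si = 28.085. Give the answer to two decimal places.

Formula mass = 3×9.012 + 2×26.982 + 6×28.085 + 18×15.999 = 537.492 g/mol, of which 27.036 g is Be.
So Be makes up 27.036/537.492 = 0.0503 of the mass, i.e. 5.03%.

5.03 weight percent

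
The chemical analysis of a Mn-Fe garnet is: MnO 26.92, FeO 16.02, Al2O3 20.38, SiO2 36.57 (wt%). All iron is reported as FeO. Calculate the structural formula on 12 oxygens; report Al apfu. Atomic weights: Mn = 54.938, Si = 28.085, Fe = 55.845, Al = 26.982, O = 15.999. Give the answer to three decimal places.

1.983 Al apfu

MnO: 26.92/70.937 = 0.37949 mol → 0.37949 mol Mn, 0.37949 mol O.
FeO: 16.02/71.844 = 0.22298 mol → 0.22298 mol Fe, 0.22298 mol O.
Al2O3: 20.38/101.961 = 0.19988 mol → 0.39976 mol Al, 0.59964 mol O.
SiO2: 36.57/60.083 = 0.60866 mol → 0.60866 mol Si, 1.21732 mol O.
Total oxygen = 2.41943 mol. Normalization factor = 12/2.41943 = 4.95985.
Al per 12 O = 0.39976 × 4.95985 = 1.983.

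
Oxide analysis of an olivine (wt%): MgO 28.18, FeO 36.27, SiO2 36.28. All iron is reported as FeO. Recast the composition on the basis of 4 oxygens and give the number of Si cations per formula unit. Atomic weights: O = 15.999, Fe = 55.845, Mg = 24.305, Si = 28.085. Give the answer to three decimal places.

1.002 Si apfu

28.18 wt% MgO ÷ 40.304 g/mol = 0.69919 mol, giving 0.69919 Mg and 0.69919 O.
36.27 wt% FeO ÷ 71.844 g/mol = 0.50484 mol, giving 0.50484 Fe and 0.50484 O.
36.28 wt% SiO2 ÷ 60.083 g/mol = 0.60383 mol, giving 0.60383 Si and 1.20766 O.
Oxygen sums to 2.41169; scaling by 4/2.41169 = 1.65859 puts the formula on 4 O.
Si: 0.60383 × 1.65859 = 1.002 atoms per formula unit.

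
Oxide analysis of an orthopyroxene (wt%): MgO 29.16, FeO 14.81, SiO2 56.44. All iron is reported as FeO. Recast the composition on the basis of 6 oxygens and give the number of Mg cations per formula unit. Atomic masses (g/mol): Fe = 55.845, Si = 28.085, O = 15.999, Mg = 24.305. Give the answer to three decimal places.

MgO (M=40.304): mol = 0.72350; Mg = 0.72350, O = 0.72350.
FeO (M=71.844): mol = 0.20614; Fe = 0.20614, O = 0.20614.
SiO2 (M=60.083): mol = 0.93937; Si = 0.93937, O = 1.87874.
ΣO = 2.80838; factor = 6/ΣO = 2.13646.
Mg apfu = 0.72350 × 2.13646 = 1.546.

1.546 Mg apfu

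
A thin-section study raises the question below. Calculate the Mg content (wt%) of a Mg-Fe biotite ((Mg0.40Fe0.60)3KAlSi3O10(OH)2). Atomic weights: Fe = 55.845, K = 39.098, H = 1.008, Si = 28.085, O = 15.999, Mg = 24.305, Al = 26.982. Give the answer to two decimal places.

6.15 wt%

M((Mg0.40Fe0.60)3KAlSi3O10(OH)2) = 474.026 g/mol.
Mg contributes 1.20 × 24.305 = 29.166 g per mole.
29.166/474.026 = 0.0615 → 6.15%.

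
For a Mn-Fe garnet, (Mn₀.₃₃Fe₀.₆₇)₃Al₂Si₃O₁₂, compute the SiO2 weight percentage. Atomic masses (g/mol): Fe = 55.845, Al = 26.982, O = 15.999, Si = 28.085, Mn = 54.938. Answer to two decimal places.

36.28 wt%

Formula mass = 496.844 g/mol.
3 Si → 3.0000 mol SiO2 per formula unit; M(SiO2) = 60.083, so SiO2 mass = 180.249 g.
180.249/496.844 × 100 = 36.28 wt%.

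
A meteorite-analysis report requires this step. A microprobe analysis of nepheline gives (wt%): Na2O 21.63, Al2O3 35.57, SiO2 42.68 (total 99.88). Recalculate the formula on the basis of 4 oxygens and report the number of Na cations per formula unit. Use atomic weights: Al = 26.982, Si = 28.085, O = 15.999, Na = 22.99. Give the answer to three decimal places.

0.991 Na apfu

Na2O: 21.63/61.979 = 0.34899 mol → 0.69798 mol Na, 0.34899 mol O.
Al2O3: 35.57/101.961 = 0.34886 mol → 0.69772 mol Al, 1.04658 mol O.
SiO2: 42.68/60.083 = 0.71035 mol → 0.71035 mol Si, 1.42070 mol O.
Total oxygen = 2.81627 mol. Normalization factor = 4/2.81627 = 1.42032.
Na per 4 O = 0.69798 × 1.42032 = 0.991.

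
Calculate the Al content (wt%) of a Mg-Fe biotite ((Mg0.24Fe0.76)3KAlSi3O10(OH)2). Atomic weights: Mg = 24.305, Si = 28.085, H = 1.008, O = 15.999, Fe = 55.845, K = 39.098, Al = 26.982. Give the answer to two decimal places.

5.52 wt%

M((Mg0.24Fe0.76)3KAlSi3O10(OH)2) = 489.165 g/mol.
Al contributes 1 × 26.982 = 26.982 g per mole.
26.982/489.165 = 0.0552 → 5.52%.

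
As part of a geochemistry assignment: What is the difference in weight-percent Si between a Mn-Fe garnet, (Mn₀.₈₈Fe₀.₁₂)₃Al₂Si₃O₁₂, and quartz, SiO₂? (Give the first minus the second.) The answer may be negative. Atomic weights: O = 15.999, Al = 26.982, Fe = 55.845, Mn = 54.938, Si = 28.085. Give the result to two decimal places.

First mineral: 84.255 g Si in 495.348 g formula = 17.01 wt% Si.
Second mineral: 28.085 g Si in 60.083 g formula = 46.74 wt% Si.
17.01% − 46.74% gives a difference of -29.73 percentage points.

-29.73 percentage points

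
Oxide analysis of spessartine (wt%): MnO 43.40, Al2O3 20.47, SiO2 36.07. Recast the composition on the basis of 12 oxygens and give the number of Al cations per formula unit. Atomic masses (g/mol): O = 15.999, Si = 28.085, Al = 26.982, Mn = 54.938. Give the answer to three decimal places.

MnO: 43.40/70.937 = 0.61181 mol → 0.61181 mol Mn, 0.61181 mol O.
Al2O3: 20.47/101.961 = 0.20076 mol → 0.40152 mol Al, 0.60228 mol O.
SiO2: 36.07/60.083 = 0.60034 mol → 0.60034 mol Si, 1.20068 mol O.
Total oxygen = 2.41477 mol. Normalization factor = 12/2.41477 = 4.96942.
Al per 12 O = 0.40152 × 4.96942 = 1.995.

1.995 Al apfu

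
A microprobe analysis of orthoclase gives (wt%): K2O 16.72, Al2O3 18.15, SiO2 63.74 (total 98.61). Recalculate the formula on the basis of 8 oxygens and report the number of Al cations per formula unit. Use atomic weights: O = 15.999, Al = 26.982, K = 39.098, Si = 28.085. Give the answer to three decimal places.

1.005 Al apfu

16.72 wt% K2O ÷ 94.195 g/mol = 0.17750 mol, giving 0.35500 K and 0.17750 O.
18.15 wt% Al2O3 ÷ 101.961 g/mol = 0.17801 mol, giving 0.35602 Al and 0.53403 O.
63.74 wt% SiO2 ÷ 60.083 g/mol = 1.06087 mol, giving 1.06087 Si and 2.12174 O.
Oxygen sums to 2.83327; scaling by 8/2.83327 = 2.82359 puts the formula on 8 O.
Al: 0.35602 × 2.82359 = 1.005 atoms per formula unit.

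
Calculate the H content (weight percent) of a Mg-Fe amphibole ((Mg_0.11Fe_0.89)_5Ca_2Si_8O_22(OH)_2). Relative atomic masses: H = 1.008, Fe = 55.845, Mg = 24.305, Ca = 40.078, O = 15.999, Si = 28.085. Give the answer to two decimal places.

Molar mass of (Mg_0.11Fe_0.89)_5Ca_2Si_8O_22(OH)_2: 0.55·24.305 + 4.45·55.845 + 2·40.078 + 8·28.085 + 24·15.999 + 2·1.008 = 952.706 g/mol.
Mass of H per formula unit: 2 × 1.008 = 2.016 g.
Weight fraction H = 2.016 / 952.706 = 0.0021.

0.21 weight percent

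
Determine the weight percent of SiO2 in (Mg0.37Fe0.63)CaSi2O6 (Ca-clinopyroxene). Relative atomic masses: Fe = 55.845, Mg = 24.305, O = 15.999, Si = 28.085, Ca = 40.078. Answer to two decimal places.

Formula mass = 236.417 g/mol.
2 Si → 2.0000 mol SiO2 per formula unit; M(SiO2) = 60.083, so SiO2 mass = 120.166 g.
120.166/236.417 × 100 = 50.83 wt%.

50.83 wt%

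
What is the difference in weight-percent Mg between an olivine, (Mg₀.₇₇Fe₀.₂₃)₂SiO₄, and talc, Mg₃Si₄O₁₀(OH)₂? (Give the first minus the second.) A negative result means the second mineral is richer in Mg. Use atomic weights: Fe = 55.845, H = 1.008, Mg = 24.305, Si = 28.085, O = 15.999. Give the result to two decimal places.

First mineral: 37.430 g Mg in 155.199 g formula = 24.12 wt% Mg.
Second mineral: 72.915 g Mg in 379.259 g formula = 19.23 wt% Mg.
24.12% − 19.23% gives a difference of 4.89 percentage points.

4.89 percentage points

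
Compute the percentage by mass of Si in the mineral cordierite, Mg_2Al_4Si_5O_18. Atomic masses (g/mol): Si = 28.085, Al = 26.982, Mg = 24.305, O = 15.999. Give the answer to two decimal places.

24.01 mass %

M(Mg_2Al_4Si_5O_18) = 584.945 g/mol.
Si contributes 5 × 28.085 = 140.425 g per mole.
140.425/584.945 = 0.2401 → 24.01%.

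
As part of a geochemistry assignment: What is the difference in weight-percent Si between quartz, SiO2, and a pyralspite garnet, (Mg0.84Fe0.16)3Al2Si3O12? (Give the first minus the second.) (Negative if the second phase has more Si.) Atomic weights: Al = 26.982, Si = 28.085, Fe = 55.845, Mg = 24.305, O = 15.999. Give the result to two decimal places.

26.60 percentage points

M(SiO2) = 60.083 g/mol, so wt% Si = 28.085/60.083 × 100 = 46.74%.
M((Mg0.84Fe0.16)3Al2Si3O12) = 418.261 g/mol, so wt% Si = 84.255/418.261 × 100 = 20.14%.
46.74 − 20.14 = 26.60 pp.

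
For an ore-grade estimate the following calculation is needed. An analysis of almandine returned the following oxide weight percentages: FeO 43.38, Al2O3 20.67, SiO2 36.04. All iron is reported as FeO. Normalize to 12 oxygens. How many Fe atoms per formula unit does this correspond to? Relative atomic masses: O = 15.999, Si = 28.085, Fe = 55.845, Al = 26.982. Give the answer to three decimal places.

3.004 Fe apfu

43.38 wt% FeO ÷ 71.844 g/mol = 0.60381 mol, giving 0.60381 Fe and 0.60381 O.
20.67 wt% Al2O3 ÷ 101.961 g/mol = 0.20272 mol, giving 0.40544 Al and 0.60816 O.
36.04 wt% SiO2 ÷ 60.083 g/mol = 0.59984 mol, giving 0.59984 Si and 1.19968 O.
Oxygen sums to 2.41165; scaling by 12/2.41165 = 4.97585 puts the formula on 12 O.
Fe: 0.60381 × 4.97585 = 3.004 atoms per formula unit.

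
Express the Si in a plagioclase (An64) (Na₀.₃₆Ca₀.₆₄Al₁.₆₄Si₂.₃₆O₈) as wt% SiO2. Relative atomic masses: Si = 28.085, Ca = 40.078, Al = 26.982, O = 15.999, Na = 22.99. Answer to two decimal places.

M(Na₀.₃₆Ca₀.₆₄Al₁.₆₄Si₂.₃₆O₈) = 272.449 g/mol; M(SiO2) = 60.083 g/mol.
Moles SiO2 per formula unit = 2.36 Si ÷ 1 = 2.3600.
SiO2 fraction = (2.3600 × 60.083) / 272.449 = 141.796/272.449 = 0.5204.

52.04 wt%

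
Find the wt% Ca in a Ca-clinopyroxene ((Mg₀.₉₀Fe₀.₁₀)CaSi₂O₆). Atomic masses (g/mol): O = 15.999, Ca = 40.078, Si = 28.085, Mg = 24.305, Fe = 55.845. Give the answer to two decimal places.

18.24 weight percent

M((Mg₀.₉₀Fe₀.₁₀)CaSi₂O₆) = 219.701 g/mol.
Ca contributes 1 × 40.078 = 40.078 g per mole.
40.078/219.701 = 0.1824 → 18.24%.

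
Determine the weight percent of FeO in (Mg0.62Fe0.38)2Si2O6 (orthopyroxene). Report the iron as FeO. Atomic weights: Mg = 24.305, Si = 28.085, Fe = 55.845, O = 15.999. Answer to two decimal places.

24.29 wt%

M((Mg0.62Fe0.38)2Si2O6) = 224.744 g/mol; M(FeO) = 71.844 g/mol.
Moles FeO per formula unit = 0.76 Fe ÷ 1 = 0.7600.
FeO fraction = (0.7600 × 71.844) / 224.744 = 54.601/224.744 = 0.2429.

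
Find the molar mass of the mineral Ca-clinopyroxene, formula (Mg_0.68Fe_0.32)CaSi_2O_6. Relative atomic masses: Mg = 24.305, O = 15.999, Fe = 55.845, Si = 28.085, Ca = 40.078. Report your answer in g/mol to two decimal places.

The formula mass is the sum 0.68(24.305) + 0.32(55.845) + 1(40.078) + 2(28.085) + 6(15.999).

226.64 g/mol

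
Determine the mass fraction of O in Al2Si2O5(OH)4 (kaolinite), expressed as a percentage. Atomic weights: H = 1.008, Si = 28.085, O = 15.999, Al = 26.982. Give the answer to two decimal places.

55.78 wt%

M(Al2Si2O5(OH)4) = 258.157 g/mol.
O contributes 9 × 15.999 = 143.991 g per mole.
143.991/258.157 = 0.5578 → 55.78%.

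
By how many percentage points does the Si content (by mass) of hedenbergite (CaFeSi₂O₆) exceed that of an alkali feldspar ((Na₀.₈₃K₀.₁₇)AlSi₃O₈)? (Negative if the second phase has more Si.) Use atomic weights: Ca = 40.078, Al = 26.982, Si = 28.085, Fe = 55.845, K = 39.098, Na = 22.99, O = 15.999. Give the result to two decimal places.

M(CaFeSi₂O₆) = 248.087 g/mol, so wt% Si = 56.170/248.087 × 100 = 22.64%.
M((Na₀.₈₃K₀.₁₇)AlSi₃O₈) = 264.957 g/mol, so wt% Si = 84.255/264.957 × 100 = 31.80%.
22.64 − 31.80 = -9.16 pp.

-9.16 percentage points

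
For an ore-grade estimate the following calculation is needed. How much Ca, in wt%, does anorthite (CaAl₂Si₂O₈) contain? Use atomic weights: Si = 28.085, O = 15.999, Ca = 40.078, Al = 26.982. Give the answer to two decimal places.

14.41 wt%

Formula mass = 1·40.078 + 2·26.982 + 2·28.085 + 8·15.999 = 278.204 g/mol, of which 40.078 g is Ca.
So Ca makes up 40.078/278.204 = 0.1441 of the mass, i.e. 14.41%.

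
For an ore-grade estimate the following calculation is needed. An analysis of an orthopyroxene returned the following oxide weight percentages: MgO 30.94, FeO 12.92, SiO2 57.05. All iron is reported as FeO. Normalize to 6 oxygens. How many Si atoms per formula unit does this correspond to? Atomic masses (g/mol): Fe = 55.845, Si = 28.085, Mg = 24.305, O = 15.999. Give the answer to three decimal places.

MgO (M=40.304): mol = 0.76767; Mg = 0.76767, O = 0.76767.
FeO (M=71.844): mol = 0.17983; Fe = 0.17983, O = 0.17983.
SiO2 (M=60.083): mol = 0.94952; Si = 0.94952, O = 1.89904.
ΣO = 2.84654; factor = 6/ΣO = 2.10782.
Si apfu = 0.94952 × 2.10782 = 2.001.

2.001 Si apfu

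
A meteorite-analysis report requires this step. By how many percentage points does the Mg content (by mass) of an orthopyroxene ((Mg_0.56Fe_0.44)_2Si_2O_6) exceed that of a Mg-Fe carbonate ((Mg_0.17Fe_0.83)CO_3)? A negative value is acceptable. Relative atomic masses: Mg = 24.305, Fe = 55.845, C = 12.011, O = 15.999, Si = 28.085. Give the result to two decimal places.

M((Mg_0.56Fe_0.44)_2Si_2O_6) = 228.529 g/mol, so wt% Mg = 27.222/228.529 × 100 = 11.91%.
M((Mg_0.17Fe_0.83)CO_3) = 110.491 g/mol, so wt% Mg = 4.132/110.491 × 100 = 3.74%.
11.91 − 3.74 = 8.17 pp.

8.17 percentage points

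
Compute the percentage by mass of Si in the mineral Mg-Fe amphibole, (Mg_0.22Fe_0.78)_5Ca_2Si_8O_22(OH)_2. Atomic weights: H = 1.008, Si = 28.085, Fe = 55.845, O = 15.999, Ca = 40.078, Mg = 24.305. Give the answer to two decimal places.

M((Mg_0.22Fe_0.78)_5Ca_2Si_8O_22(OH)_2) = 935.359 g/mol.
Si contributes 8 × 28.085 = 224.680 g per mole.
224.680/935.359 = 0.2402 → 24.02%.

24.02 wt%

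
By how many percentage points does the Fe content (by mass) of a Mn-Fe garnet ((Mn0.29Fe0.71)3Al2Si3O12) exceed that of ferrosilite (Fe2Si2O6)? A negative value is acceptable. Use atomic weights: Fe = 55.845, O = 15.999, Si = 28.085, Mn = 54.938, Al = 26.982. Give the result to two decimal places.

-18.39 percentage points

First mineral: 118.950 g Fe in 496.953 g formula = 23.94 wt% Fe.
Second mineral: 111.690 g Fe in 263.854 g formula = 42.33 wt% Fe.
23.94% − 42.33% gives a difference of -18.39 percentage points.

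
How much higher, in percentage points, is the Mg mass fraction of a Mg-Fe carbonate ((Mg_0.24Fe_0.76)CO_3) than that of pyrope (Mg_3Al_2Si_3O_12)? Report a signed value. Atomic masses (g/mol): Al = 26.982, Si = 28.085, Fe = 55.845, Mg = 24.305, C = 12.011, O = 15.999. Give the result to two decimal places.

-12.70 percentage points

Mg in (Mg_0.24Fe_0.76)CO_3: molar mass 108.283 g/mol; 0.24×24.305 = 5.833 g → 5.39 wt%.
Mg in Mg_3Al_2Si_3O_12: molar mass 403.122 g/mol; 3×24.305 = 72.915 g → 18.09 wt%.
Difference = 5.39 − 18.09 = -12.70 percentage points.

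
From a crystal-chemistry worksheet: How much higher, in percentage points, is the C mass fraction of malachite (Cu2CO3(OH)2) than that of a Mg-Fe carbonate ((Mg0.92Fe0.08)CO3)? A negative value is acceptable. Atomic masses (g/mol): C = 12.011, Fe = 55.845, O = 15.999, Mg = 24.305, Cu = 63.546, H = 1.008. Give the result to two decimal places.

-8.40 percentage points

First mineral: 12.011 g C in 221.114 g formula = 5.43 wt% C.
Second mineral: 12.011 g C in 86.836 g formula = 13.83 wt% C.
5.43% − 13.83% gives a difference of -8.40 percentage points.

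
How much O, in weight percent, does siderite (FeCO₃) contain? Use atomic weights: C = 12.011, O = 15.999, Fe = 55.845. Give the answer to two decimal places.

M(FeCO₃) = 115.853 g/mol.
O contributes 3 × 15.999 = 47.997 g per mole.
47.997/115.853 = 0.4143 → 41.43%.

41.43 weight percent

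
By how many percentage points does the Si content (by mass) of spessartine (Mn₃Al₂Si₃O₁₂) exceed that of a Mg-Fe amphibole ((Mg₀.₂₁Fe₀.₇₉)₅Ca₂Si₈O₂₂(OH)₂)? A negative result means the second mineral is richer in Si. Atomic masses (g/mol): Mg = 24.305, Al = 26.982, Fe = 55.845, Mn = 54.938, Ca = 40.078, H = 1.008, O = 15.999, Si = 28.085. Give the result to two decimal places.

-6.96 percentage points

First mineral: 84.255 g Si in 495.021 g formula = 17.02 wt% Si.
Second mineral: 224.680 g Si in 936.936 g formula = 23.98 wt% Si.
17.02% − 23.98% gives a difference of -6.96 percentage points.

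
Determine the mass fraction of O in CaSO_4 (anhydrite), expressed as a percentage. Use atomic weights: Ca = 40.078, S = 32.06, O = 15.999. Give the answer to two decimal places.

47.01 mass %

Molar mass of CaSO_4: 1*40.078 + 1*32.06 + 4*15.999 = 136.134 g/mol.
Mass of O per formula unit: 4 × 15.999 = 63.996 g.
Weight fraction O = 63.996 / 136.134 = 0.4701.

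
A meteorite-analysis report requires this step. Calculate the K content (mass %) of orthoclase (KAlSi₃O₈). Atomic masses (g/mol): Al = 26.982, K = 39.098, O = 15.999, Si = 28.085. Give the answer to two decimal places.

14.05 mass %

M(KAlSi₃O₈) = 278.327 g/mol.
K contributes 1 × 39.098 = 39.098 g per mole.
39.098/278.327 = 0.1405 → 14.05%.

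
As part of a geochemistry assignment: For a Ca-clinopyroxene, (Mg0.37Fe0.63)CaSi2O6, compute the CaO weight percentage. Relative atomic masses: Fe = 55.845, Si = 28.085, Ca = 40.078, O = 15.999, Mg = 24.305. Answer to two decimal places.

23.72 wt%

M((Mg0.37Fe0.63)CaSi2O6) = 236.417 g/mol; M(CaO) = 56.077 g/mol.
Moles CaO per formula unit = 1 Ca ÷ 1 = 1.0000.
CaO fraction = (1.0000 × 56.077) / 236.417 = 56.077/236.417 = 0.2372.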